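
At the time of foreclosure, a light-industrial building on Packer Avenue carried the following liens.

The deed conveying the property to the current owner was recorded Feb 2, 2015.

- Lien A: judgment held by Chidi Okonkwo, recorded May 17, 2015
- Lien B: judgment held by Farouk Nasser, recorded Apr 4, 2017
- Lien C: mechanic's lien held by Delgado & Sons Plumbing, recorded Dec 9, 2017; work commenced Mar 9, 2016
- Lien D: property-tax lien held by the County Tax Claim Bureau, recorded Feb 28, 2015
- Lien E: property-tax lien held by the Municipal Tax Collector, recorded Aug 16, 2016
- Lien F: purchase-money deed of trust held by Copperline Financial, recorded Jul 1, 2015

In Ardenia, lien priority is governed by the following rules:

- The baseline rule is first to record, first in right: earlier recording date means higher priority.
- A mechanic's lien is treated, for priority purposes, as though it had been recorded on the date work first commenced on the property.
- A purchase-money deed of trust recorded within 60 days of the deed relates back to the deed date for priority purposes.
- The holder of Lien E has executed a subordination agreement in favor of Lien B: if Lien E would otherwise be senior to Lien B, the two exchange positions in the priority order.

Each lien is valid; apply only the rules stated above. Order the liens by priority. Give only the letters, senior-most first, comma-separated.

Adjusting effective dates: C's effective date is Mar 9, 2016, when work began; F was recorded 149 days after the deed, outside the 60-day window, so it keeps its recording date.
By effective date, earliest first: D (Feb 28, 2015), A (May 17, 2015), F (Jul 1, 2015), C (Mar 9, 2016), E (Aug 16, 2016), B (Apr 4, 2017).
Because E would otherwise rank above B, the subordination swaps them.

D, A, F, C, B, E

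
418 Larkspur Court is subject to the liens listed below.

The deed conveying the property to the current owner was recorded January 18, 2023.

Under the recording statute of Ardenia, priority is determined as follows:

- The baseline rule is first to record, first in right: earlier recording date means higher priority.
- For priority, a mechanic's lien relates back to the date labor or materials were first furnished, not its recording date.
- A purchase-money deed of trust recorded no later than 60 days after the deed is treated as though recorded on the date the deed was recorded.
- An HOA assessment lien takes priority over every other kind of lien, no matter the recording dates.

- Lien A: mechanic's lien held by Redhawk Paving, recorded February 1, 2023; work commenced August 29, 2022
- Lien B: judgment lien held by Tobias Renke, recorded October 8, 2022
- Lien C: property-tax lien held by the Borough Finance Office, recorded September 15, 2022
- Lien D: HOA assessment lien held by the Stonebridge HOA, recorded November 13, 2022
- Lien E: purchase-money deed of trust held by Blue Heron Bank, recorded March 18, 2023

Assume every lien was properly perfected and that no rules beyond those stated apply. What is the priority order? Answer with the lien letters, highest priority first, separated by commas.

Effective dates after the stated exceptions: A's effective date is August 29, 2022, when work began; E relates back to the deed date January 18, 2023.
D, as an HOA assessment lien, has superpriority and ranks first.
Ordering the rest by effective date: A (August 29, 2022), C (September 15, 2022), B (October 8, 2022), E (January 18, 2023).

D, A, C, B, E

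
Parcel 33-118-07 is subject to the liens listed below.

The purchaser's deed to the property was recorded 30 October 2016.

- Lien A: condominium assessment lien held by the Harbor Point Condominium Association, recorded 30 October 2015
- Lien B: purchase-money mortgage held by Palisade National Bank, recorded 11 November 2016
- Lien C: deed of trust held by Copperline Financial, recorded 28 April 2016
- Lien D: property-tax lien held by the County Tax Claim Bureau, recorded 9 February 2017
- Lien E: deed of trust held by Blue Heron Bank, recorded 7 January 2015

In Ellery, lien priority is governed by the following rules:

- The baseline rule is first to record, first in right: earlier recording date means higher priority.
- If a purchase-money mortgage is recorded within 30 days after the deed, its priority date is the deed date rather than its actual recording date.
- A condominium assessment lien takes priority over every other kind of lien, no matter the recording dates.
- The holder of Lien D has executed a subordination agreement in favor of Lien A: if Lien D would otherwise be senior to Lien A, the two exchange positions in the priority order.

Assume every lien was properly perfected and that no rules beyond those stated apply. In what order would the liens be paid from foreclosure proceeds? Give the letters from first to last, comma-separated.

A, E, C, B, D

Effective dates after the stated exceptions: B was recorded within the 30-day window, so its effective date is the deed date 30 October 2016.
As a condominium assessment lien, A is senior to every other lien.
Remaining liens by effective date: E (7 January 2015), C (28 April 2016), B (30 October 2016), D (9 February 2017).
D is already junior to A, so the subordination agreement changes nothing.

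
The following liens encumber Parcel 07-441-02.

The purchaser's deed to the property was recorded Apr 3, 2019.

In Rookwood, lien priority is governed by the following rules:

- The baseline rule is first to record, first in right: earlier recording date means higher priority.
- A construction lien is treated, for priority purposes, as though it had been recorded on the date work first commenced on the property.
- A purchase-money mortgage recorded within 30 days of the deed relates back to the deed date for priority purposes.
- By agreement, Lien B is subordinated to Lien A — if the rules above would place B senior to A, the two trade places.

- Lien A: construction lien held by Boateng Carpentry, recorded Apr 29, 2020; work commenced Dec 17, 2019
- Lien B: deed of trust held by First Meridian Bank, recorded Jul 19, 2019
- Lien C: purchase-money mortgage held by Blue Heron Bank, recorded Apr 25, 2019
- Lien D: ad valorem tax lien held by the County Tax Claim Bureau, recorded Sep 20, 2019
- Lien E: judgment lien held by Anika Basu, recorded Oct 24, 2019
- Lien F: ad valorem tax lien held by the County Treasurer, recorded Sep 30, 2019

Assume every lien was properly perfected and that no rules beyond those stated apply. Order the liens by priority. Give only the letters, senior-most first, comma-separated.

C, A, D, F, E, B

Effective dates after the stated exceptions: A's effective date is Dec 17, 2019, when work began; C relates back to the deed date Apr 3, 2019.
By effective date, earliest first: C (Apr 3, 2019), B (Jul 19, 2019), D (Sep 20, 2019), F (Sep 30, 2019), E (Oct 24, 2019), A (Dec 17, 2019).
B is senior to A before the subordination, so the two trade places.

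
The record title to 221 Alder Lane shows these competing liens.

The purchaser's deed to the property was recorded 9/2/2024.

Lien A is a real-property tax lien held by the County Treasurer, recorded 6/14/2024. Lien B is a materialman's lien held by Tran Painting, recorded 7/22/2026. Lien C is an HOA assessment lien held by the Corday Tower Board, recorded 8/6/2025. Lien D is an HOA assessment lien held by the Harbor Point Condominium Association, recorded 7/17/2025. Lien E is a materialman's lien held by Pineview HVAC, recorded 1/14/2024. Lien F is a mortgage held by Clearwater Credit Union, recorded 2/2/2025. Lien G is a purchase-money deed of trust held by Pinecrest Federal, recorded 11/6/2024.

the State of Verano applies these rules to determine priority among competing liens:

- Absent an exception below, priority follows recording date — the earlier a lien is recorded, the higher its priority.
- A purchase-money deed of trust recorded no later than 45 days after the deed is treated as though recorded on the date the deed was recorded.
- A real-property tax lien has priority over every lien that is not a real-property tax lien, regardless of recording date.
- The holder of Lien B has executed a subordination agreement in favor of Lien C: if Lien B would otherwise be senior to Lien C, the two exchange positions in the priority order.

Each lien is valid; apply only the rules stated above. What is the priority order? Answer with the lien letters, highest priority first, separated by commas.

Effective dates after the stated exceptions: G missed the 45-day window (65 days after the deed), so its recording date stands.
A is a real-property tax lien and takes priority over every other lien.
The other liens, earliest effective date first: E (1/14/2024), G (11/6/2024), F (2/2/2025), D (7/17/2025), C (8/6/2025), B (7/22/2026).
Since B is not senior to C, the subordination leaves the order unchanged.

A, E, G, F, D, C, B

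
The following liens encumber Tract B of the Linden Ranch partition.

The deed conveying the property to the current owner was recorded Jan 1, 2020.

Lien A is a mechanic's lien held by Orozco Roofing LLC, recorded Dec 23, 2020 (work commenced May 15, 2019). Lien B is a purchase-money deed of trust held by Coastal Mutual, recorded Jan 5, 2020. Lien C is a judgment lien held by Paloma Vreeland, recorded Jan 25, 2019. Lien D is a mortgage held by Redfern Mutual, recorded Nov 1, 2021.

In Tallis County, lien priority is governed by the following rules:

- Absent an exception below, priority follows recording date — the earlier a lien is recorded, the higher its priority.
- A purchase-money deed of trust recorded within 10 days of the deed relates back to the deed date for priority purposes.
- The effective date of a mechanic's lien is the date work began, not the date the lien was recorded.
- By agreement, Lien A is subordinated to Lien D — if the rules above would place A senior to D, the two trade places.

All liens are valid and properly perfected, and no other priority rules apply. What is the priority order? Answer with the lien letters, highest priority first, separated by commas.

C, D, B, A

Effective dates: A is treated as recorded May 15, 2019, the work-commencement date; B was recorded within the 10-day window, so its effective date is the deed date Jan 1, 2020.
Ordering by effective date: C (Jan 25, 2019), A (May 15, 2019), B (Jan 1, 2020), D (Nov 1, 2021).
A is senior to D before the subordination, so the two trade places.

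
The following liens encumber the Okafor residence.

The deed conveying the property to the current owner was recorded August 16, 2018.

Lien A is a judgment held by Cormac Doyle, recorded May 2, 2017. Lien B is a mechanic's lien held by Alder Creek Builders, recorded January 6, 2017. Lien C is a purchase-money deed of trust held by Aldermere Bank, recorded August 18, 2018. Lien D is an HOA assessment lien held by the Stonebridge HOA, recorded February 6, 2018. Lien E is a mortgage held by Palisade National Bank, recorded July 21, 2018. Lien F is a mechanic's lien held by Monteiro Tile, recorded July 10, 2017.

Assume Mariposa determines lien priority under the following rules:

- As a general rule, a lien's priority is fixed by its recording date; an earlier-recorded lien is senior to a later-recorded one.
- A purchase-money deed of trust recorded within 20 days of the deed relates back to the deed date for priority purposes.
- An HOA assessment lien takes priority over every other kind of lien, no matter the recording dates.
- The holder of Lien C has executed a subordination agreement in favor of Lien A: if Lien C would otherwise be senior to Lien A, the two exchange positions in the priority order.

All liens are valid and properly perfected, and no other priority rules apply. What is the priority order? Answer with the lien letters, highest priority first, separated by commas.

D, B, A, F, E, C

Effective dates after the stated exceptions: C relates back to the deed date August 16, 2018.
As an HOA assessment lien, D is senior to every other lien.
Among the remaining liens, by effective date: B (January 6, 2017), A (May 2, 2017), F (July 10, 2017), E (July 21, 2018), C (August 16, 2018).
C is already junior to A, so the subordination agreement changes nothing.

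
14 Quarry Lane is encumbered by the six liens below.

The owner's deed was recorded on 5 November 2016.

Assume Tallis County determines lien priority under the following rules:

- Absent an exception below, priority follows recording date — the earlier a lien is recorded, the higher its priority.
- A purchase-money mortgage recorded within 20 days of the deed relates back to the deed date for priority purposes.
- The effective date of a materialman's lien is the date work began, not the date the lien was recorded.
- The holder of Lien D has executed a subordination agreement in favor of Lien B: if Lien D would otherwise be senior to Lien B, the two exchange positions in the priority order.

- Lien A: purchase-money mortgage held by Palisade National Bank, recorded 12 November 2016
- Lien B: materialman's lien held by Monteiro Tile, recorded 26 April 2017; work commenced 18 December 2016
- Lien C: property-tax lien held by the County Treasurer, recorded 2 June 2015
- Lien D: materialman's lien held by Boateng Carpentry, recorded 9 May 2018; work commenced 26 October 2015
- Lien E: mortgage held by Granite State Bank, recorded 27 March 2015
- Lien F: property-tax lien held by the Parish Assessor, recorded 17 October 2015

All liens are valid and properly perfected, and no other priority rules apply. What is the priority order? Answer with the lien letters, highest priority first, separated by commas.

Effective dates after the stated exceptions: A was recorded within the 20-day window, so its effective date is the deed date 5 November 2016; B is treated as recorded 18 December 2016, the work-commencement date; D relates back to 26 October 2015 (work commenced).
By effective date, earliest first: E (27 March 2015), C (2 June 2015), F (17 October 2015), D (26 October 2015), A (5 November 2016), B (18 December 2016).
D would otherwise be senior to B, so under the subordination agreement D and B exchange positions.

E, C, F, B, A, D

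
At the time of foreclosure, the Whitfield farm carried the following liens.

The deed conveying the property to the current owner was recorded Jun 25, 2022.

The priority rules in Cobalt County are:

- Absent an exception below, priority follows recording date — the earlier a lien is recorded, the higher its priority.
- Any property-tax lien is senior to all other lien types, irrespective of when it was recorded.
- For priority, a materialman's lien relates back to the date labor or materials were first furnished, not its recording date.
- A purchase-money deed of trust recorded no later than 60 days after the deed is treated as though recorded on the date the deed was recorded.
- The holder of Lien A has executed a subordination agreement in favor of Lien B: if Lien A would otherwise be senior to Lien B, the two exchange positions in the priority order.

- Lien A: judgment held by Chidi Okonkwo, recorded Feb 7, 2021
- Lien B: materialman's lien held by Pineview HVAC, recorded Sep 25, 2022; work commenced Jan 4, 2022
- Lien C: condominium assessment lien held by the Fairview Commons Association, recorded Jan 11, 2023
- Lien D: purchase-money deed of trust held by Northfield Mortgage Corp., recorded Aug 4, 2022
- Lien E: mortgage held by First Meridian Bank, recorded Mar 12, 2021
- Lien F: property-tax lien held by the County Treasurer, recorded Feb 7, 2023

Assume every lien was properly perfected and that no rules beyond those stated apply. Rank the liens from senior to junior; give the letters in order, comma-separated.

F, B, E, A, D, C

Effective dates after the stated exceptions: B relates back to Jan 4, 2022 (work commenced); D relates back to the deed date Jun 25, 2022.
F, as a property-tax lien, has superpriority and ranks first.
Ordering the rest by effective date: A (Feb 7, 2021), E (Mar 12, 2021), B (Jan 4, 2022), D (Jun 25, 2022), C (Jan 11, 2023).
Because A would otherwise rank above B, the subordination swaps them.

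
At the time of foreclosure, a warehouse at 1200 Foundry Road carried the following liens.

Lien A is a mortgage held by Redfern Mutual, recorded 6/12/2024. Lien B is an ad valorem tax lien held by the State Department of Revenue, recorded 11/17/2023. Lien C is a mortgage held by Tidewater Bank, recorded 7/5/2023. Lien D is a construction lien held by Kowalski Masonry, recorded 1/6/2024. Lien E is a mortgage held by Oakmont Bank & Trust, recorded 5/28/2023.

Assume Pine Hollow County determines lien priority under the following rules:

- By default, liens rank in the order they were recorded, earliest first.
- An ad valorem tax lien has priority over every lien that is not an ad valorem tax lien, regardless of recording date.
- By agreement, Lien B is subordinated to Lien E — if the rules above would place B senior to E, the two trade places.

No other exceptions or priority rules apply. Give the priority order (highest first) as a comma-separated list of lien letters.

As an ad valorem tax lien, B is senior to every other lien.
The other liens, earliest effective date first: E (5/28/2023), C (7/5/2023), D (1/6/2024), A (6/12/2024).
B would otherwise be senior to E, so under the subordination agreement B and E exchange positions.

E, B, C, D, A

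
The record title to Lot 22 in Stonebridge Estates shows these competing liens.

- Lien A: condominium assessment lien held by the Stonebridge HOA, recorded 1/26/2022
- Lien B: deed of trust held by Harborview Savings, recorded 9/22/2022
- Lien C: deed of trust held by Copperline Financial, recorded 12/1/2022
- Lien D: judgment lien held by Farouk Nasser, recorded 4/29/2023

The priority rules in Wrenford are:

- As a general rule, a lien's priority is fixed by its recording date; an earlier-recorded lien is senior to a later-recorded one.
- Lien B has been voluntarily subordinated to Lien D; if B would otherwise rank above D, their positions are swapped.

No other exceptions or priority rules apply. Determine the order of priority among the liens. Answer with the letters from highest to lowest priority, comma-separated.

A, D, C, B

By effective date: A (1/26/2022), B (9/22/2022), C (12/1/2022), D (4/29/2023).
B would otherwise be senior to D, so under the subordination agreement B and D exchange positions.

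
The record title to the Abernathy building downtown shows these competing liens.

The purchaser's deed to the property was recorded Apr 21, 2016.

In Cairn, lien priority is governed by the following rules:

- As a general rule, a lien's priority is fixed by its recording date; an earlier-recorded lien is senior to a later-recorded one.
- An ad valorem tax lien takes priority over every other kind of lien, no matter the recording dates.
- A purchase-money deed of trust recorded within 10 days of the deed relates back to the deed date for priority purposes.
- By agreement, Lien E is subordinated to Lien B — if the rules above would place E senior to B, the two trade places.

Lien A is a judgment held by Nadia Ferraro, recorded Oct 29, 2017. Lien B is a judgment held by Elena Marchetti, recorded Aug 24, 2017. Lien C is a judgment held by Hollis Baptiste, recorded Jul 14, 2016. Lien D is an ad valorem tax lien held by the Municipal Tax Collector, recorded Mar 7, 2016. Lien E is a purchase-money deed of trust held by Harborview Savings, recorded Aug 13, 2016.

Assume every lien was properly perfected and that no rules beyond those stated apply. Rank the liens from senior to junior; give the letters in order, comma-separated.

D, C, B, E, A

First, effective dates: E missed the 10-day window (114 days after the deed), so its recording date stands.
D is an ad valorem tax lien and takes priority over every other lien.
The other liens, earliest effective date first: C (Jul 14, 2016), E (Aug 13, 2016), B (Aug 24, 2017), A (Oct 29, 2017).
Because E would otherwise rank above B, the subordination swaps them.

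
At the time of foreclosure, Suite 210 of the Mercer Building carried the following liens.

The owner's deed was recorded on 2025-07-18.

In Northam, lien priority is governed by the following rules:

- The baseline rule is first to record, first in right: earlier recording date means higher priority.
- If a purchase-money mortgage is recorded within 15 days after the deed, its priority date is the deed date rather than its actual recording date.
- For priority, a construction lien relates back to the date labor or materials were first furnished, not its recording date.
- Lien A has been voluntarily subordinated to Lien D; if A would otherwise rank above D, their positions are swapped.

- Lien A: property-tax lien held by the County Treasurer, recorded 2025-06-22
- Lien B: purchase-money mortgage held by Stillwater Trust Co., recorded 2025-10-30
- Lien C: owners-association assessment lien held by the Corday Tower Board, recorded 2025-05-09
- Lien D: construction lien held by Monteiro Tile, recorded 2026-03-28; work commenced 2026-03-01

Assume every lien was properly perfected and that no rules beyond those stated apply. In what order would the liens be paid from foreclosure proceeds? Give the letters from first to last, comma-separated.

C, D, B, A

Adjusting effective dates: B was recorded 104 days after the deed, outside the 15-day window, so it keeps its recording date; D is treated as recorded 2026-03-01, the work-commencement date.
By effective date, earliest first: C (2025-05-09), A (2025-06-22), B (2025-10-30), D (2026-03-01).
Because A would otherwise rank above D, the subordination swaps them.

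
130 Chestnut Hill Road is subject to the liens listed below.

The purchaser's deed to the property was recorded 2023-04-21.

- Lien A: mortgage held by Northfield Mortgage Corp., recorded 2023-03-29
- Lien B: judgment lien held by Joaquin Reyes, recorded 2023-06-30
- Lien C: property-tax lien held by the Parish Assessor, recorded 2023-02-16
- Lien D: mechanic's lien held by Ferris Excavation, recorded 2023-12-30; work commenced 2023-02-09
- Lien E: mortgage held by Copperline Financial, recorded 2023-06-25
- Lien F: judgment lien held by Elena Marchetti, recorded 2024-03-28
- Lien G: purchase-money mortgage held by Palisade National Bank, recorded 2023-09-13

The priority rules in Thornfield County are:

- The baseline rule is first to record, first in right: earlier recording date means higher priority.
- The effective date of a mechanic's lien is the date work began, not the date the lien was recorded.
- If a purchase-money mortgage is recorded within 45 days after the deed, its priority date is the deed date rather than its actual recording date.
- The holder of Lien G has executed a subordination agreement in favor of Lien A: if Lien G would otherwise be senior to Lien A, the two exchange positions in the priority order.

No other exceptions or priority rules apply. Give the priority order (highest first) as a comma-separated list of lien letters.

D, C, A, E, B, G, F

First, effective dates: D is treated as recorded 2023-02-09, the work-commencement date; G was recorded 145 days after the deed — beyond 45 days — so no relation-back applies.
Ordering by effective date: D (2023-02-09), C (2023-02-16), A (2023-03-29), E (2023-06-25), B (2023-06-30), G (2023-09-13), F (2024-03-28).
G already ranks below A; the subordination has no effect.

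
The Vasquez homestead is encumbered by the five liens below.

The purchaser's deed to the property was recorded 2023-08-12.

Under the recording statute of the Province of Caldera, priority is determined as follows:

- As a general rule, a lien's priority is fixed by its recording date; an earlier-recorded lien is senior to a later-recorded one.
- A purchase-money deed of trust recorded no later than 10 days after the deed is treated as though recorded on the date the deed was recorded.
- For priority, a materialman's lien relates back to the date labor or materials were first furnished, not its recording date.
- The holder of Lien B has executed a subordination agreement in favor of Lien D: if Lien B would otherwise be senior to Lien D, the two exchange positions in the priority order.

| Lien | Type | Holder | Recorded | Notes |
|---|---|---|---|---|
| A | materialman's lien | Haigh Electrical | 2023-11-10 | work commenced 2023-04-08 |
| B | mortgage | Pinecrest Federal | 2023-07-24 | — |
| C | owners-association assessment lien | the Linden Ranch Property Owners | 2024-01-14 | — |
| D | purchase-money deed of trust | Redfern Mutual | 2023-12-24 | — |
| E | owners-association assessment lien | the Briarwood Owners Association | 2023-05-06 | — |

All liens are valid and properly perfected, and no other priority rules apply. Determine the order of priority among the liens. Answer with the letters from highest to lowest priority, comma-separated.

Effective dates: A is treated as recorded 2023-04-08, the work-commencement date; D missed the 10-day window (134 days after the deed), so its recording date stands.
Sorted by effective date: A (2023-04-08), E (2023-05-06), B (2023-07-24), D (2023-12-24), C (2024-01-14).
Because B would otherwise rank above D, the subordination swaps them.

A, E, D, B, C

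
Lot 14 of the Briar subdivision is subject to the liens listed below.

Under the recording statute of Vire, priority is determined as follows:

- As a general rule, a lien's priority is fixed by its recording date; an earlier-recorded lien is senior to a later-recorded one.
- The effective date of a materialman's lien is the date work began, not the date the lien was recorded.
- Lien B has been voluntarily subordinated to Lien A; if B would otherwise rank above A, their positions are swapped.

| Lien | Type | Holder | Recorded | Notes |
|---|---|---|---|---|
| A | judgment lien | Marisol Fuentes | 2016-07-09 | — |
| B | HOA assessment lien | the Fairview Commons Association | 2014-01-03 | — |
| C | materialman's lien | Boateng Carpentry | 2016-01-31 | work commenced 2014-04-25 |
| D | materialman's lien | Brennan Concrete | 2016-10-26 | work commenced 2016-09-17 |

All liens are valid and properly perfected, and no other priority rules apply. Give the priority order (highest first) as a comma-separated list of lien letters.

First, effective dates: C's effective date is 2014-04-25, when work began; D relates back to 2016-09-17 (work commenced).
Ordering by effective date: B (2014-01-03), C (2014-04-25), A (2016-07-09), D (2016-09-17).
Because B would otherwise rank above A, the subordination swaps them.

A, C, B, D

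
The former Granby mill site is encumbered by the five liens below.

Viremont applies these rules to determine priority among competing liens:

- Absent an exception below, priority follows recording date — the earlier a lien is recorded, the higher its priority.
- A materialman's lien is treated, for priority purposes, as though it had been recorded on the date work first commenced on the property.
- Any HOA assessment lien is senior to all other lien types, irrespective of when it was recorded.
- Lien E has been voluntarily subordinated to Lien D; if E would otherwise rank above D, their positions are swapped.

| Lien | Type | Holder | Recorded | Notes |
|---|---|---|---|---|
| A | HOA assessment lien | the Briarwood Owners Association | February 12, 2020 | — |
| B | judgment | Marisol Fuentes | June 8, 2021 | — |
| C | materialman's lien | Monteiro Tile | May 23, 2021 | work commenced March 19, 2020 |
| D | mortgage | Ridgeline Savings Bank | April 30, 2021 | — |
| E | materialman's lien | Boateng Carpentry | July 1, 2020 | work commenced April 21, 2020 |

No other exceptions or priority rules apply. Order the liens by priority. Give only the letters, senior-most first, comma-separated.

A, C, D, E, B

Effective dates after the stated exceptions: C's effective date is March 19, 2020, when work began; E's effective date is April 21, 2020, when work began.
A, as an HOA assessment lien, has superpriority and ranks first.
Among the remaining liens, by effective date: C (March 19, 2020), E (April 21, 2020), D (April 30, 2021), B (June 8, 2021).
The subordination applies — E was senior to D — so E and D swap.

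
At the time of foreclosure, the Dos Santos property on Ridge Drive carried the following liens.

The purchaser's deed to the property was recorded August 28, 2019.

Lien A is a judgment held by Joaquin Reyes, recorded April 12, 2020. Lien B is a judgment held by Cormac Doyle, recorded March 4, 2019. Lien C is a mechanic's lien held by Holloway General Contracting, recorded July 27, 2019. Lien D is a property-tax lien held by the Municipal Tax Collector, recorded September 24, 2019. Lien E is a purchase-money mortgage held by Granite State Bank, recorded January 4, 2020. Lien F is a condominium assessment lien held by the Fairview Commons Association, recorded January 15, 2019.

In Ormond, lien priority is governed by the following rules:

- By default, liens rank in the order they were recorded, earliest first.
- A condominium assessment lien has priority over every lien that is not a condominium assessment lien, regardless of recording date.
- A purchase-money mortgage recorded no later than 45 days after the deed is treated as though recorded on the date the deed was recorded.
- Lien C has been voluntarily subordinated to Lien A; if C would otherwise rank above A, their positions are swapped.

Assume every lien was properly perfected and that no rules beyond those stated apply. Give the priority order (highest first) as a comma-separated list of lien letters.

Adjusting effective dates: E was recorded 129 days after the deed — beyond 45 days — so no relation-back applies.
F is a condominium assessment lien and takes priority over every other lien.
Ordering the rest by effective date: B (March 4, 2019), C (July 27, 2019), D (September 24, 2019), E (January 4, 2020), A (April 12, 2020).
C is senior to A before the subordination, so the two trade places.

F, B, A, D, E, C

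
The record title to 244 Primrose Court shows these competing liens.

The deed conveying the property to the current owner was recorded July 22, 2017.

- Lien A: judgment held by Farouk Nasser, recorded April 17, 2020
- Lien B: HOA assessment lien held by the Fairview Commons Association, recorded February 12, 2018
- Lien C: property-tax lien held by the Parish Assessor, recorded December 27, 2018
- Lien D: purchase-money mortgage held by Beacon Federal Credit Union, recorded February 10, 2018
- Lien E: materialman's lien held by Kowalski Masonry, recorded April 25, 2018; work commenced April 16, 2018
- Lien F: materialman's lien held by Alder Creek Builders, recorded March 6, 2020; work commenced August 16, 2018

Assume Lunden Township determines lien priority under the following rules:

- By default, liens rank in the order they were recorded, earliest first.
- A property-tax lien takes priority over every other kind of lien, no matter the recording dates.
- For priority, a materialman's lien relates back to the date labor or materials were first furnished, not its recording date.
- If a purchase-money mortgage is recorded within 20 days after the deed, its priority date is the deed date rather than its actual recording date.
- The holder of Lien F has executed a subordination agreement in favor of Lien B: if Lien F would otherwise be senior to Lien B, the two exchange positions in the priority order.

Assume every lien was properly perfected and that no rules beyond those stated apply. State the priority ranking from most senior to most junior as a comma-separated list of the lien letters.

C, D, B, E, F, A

First, effective dates: D missed the 20-day window (203 days after the deed), so its recording date stands; E is treated as recorded April 16, 2018, the work-commencement date; F's effective date is August 16, 2018, when work began.
C, as a property-tax lien, has superpriority and ranks first.
Remaining liens by effective date: D (February 10, 2018), B (February 12, 2018), E (April 16, 2018), F (August 16, 2018), A (April 17, 2020).
F already ranks below B; the subordination has no effect.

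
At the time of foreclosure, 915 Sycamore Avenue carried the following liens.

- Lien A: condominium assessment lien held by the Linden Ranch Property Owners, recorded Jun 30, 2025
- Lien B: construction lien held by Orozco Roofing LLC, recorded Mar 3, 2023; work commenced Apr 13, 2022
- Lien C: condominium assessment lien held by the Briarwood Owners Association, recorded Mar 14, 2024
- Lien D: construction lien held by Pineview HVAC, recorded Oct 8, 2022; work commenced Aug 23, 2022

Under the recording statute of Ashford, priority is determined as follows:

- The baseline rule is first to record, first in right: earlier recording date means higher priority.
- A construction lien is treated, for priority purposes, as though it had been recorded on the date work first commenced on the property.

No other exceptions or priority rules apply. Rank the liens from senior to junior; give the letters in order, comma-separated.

First, effective dates: B is treated as recorded Apr 13, 2022, the work-commencement date; D relates back to Aug 23, 2022 (work commenced).
Ordering by effective date: B (Apr 13, 2022), D (Aug 23, 2022), C (Mar 14, 2024), A (Jun 30, 2025).

B, D, C, A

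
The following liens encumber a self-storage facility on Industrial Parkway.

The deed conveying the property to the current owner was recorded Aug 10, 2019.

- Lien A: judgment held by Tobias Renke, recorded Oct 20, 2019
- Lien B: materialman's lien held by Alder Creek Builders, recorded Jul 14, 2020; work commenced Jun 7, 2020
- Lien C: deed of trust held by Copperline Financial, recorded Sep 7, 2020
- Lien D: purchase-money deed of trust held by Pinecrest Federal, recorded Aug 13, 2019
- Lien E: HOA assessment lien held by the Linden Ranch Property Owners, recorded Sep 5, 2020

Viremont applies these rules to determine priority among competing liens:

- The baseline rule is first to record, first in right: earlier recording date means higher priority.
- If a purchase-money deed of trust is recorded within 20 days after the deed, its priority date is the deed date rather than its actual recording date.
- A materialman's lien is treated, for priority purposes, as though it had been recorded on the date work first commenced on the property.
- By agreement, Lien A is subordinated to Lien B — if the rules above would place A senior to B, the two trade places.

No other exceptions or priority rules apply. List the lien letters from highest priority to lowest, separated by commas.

Adjusting effective dates: B's effective date is Jun 7, 2020, when work began; D relates back to the deed date Aug 10, 2019.
By effective date, earliest first: D (Aug 10, 2019), A (Oct 20, 2019), B (Jun 7, 2020), E (Sep 5, 2020), C (Sep 7, 2020).
A would otherwise be senior to B, so under the subordination agreement A and B exchange positions.

D, B, A, E, C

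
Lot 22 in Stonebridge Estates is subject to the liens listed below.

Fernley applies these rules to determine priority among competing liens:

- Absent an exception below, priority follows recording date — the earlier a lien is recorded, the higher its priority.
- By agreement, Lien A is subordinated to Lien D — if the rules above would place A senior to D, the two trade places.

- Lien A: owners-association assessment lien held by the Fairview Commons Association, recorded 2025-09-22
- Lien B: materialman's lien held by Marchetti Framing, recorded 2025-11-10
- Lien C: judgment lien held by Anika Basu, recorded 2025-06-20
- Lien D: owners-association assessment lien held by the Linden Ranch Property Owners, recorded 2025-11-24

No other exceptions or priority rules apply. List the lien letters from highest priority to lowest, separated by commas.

By effective date, earliest first: C (2025-06-20), A (2025-09-22), B (2025-11-10), D (2025-11-24).
Because A would otherwise rank above D, the subordination swaps them.

C, D, B, A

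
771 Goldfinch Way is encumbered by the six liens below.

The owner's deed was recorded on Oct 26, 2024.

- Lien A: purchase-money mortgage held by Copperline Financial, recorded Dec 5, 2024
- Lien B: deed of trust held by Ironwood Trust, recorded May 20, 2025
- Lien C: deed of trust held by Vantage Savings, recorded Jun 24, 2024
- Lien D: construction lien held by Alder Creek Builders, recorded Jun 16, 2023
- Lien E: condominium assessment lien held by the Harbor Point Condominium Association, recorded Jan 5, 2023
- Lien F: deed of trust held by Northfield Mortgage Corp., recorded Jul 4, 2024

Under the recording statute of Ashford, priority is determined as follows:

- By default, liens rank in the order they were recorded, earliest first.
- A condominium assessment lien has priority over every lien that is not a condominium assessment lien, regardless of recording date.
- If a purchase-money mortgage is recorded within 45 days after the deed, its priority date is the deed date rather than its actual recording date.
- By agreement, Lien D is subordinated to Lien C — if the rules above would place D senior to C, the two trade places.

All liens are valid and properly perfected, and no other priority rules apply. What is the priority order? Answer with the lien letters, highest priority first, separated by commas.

E, C, D, F, A, B

First, effective dates: A was recorded within the 45-day window, so its effective date is the deed date Oct 26, 2024.
E is a condominium assessment lien, so it outranks all other liens regardless of date.
Among the remaining liens, by effective date: D (Jun 16, 2023), C (Jun 24, 2024), F (Jul 4, 2024), A (Oct 26, 2024), B (May 20, 2025).
The subordination applies — D was senior to C — so D and C swap.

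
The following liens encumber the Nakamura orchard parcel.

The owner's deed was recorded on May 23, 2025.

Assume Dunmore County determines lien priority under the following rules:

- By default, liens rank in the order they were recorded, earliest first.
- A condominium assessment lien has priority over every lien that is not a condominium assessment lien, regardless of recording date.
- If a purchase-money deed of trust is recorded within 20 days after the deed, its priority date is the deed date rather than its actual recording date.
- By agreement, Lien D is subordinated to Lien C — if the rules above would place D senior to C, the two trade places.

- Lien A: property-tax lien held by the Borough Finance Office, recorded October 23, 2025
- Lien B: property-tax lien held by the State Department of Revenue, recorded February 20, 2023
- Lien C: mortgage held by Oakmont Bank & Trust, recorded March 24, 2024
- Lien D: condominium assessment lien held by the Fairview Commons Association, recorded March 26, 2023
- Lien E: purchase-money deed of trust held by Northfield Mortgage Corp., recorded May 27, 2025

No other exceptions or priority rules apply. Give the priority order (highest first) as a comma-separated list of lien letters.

First, effective dates: E's effective date is the deed date, May 23, 2025.
D, as a condominium assessment lien, has superpriority and ranks first.
Remaining liens by effective date: B (February 20, 2023), C (March 24, 2024), E (May 23, 2025), A (October 23, 2025).
D is senior to C before the subordination, so the two trade places.

C, B, D, E, A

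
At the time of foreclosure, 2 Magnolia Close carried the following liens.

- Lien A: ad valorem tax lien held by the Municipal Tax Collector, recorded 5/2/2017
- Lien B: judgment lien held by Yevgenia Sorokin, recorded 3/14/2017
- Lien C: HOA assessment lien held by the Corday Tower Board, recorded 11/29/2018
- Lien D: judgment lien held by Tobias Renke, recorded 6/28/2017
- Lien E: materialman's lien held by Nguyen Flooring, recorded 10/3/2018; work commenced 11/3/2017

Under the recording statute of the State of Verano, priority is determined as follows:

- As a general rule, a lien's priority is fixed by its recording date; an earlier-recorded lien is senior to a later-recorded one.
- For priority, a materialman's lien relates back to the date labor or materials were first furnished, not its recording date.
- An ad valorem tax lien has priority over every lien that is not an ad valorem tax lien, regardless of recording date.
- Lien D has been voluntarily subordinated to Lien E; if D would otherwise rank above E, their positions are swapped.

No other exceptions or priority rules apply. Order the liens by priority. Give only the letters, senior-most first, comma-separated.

Effective dates: E relates back to 11/3/2017 (work commenced).
A is an ad valorem tax lien, so it outranks all other liens regardless of date.
The other liens, earliest effective date first: B (3/14/2017), D (6/28/2017), E (11/3/2017), C (11/29/2018).
D would otherwise be senior to E, so under the subordination agreement D and E exchange positions.

A, B, E, D, C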